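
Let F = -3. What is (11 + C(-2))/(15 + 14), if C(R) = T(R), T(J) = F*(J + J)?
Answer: 23/29 ≈ 0.79310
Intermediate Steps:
T(J) = -6*J (T(J) = -3*(J + J) = -6*J)
C(R) = -6*R
(11 + C(-2))/(15 + 14) = (11 - 6*(-2))/(15 + 14) = (11 + 12)/29 = 23*(1/29) = 23/29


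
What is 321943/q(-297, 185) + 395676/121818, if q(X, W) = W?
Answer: 6548608739/3756055 ≈ 1743.5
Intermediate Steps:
321943/q(-297, 185) + 395676/121818 = 321943/185 + 395676/121818 = 321943*(1/185) + 395676*(1/121818) = 321943/185 + 65946/20303 = 6548608739/3756055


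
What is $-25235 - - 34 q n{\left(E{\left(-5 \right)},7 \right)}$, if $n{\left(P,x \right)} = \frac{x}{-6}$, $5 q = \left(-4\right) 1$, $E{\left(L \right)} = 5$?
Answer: $- \frac{378049}{15} \approx -25203.0$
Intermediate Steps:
$q = - \frac{4}{5}$ ($q = \frac{\left(-4\right) 1}{5} = \frac{1}{5} \left(-4\right) = - \frac{4}{5} \approx -0.8$)
$n{\left(P,x \right)} = - \frac{x}{6}$ ($n{\left(P,x \right)} = x \left(- \frac{1}{6}\right) = - \frac{x}{6}$)
$-25235 - - 34 q n{\left(E{\left(-5 \right)},7 \right)} = -25235 - \left(-34\right) \left(- \frac{4}{5}\right) \left(\left(- \frac{1}{6}\right) 7\right) = -25235 - \frac{136}{5} \left(- \frac{7}{6}\right) = -25235 - - \frac{476}{15} = -25235 + \frac{476}{15} = - \frac{378049}{15}$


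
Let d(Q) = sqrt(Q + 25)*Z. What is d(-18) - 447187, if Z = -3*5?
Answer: -447187 - 15*sqrt(7) ≈ -4.4723e+5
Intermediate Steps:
Z = -15
d(Q) = -15*sqrt(25 + Q) (d(Q) = sqrt(Q + 25)*(-15) = sqrt(25 + Q)*(-15) = -15*sqrt(25 + Q))
d(-18) - 447187 = -15*sqrt(25 - 18) - 447187 = -15*sqrt(7) - 447187 = -447187 - 15*sqrt(7)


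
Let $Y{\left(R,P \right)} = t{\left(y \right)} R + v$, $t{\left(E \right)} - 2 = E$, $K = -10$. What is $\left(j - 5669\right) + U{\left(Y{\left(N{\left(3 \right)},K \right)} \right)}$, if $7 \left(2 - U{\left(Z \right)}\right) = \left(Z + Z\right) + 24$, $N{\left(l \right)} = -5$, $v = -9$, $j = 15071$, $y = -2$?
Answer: $\frac{65822}{7} \approx 9403.1$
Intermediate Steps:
$t{\left(E \right)} = 2 + E$
$Y{\left(R,P \right)} = -9$ ($Y{\left(R,P \right)} = \left(2 - 2\right) R - 9 = 0 R - 9 = 0 - 9 = -9$)
$U{\left(Z \right)} = - \frac{10}{7} - \frac{2 Z}{7}$ ($U{\left(Z \right)} = 2 - \frac{\left(Z + Z\right) + 24}{7} = 2 - \frac{2 Z + 24}{7} = 2 - \frac{24 + 2 Z}{7} = 2 - \left(\frac{24}{7} + \frac{2 Z}{7}\right) = - \frac{10}{7} - \frac{2 Z}{7}$)
$\left(j - 5669\right) + U{\left(Y{\left(N{\left(3 \right)},K \right)} \right)} = \left(15071 - 5669\right) - - \frac{8}{7} = 9402 + \left(- \frac{10}{7} + \frac{18}{7}\right) = 9402 + \frac{8}{7} = \frac{65822}{7}$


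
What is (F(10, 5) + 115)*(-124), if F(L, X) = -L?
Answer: -13020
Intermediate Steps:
(F(10, 5) + 115)*(-124) = (-1*10 + 115)*(-124) = (-10 + 115)*(-124) = 105*(-124) = -13020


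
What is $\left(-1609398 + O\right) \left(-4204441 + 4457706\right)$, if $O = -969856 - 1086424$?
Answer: $-928387938670$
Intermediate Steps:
$O = -2056280$ ($O = -969856 - 1086424 = -2056280$)
$\left(-1609398 + O\right) \left(-4204441 + 4457706\right) = \left(-1609398 - 2056280\right) \left(-4204441 + 4457706\right) = \left(-3665678\right) 253265 = -928387938670$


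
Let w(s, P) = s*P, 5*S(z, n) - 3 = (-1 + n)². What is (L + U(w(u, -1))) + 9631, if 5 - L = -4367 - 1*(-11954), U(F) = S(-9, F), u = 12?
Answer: 10417/5 ≈ 2083.4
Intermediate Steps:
S(z, n) = ⅗ + (-1 + n)²/5
w(s, P) = P*s
U(F) = ⅗ + (-1 + F)²/5
L = -7582 (L = 5 - (-4367 - 1*(-11954)) = 5 - (-4367 + 11954) = 5 - 1*7587 = 5 - 7587 = -7582)
(L + U(w(u, -1))) + 9631 = (-7582 + (⅗ + (-1 - 1*12)²/5)) + 9631 = (-7582 + (⅗ + (-1 - 12)²/5)) + 9631 = (-7582 + (⅗ + (⅕)*(-13)²)) + 9631 = (-7582 + (⅗ + (⅕)*169)) + 9631 = (-7582 + (⅗ + 169/5)) + 9631 = (-7582 + 172/5) + 9631 = -37738/5 + 9631 = 10417/5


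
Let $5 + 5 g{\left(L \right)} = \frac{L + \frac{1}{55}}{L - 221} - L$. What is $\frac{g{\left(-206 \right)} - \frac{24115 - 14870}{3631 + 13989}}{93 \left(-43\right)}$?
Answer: $- \frac{5485931237}{551602998100} \approx -0.0099454$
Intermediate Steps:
$g{\left(L \right)} = -1 - \frac{L}{5} + \frac{\frac{1}{55} + L}{5 \left(-221 + L\right)}$ ($g{\left(L \right)} = -1 + \frac{\frac{L + \frac{1}{55}}{L - 221} - L}{5} = -1 + \frac{\frac{L + \frac{1}{55}}{-221 + L} - L}{5} = -1 + \frac{\frac{\frac{1}{55} + L}{-221 + L} - L}{5} = -1 + \frac{- L + \frac{\frac{1}{55} + L}{-221 + L}}{5} = -1 - \left(\frac{L}{5} - \frac{\frac{1}{55} + L}{5 \left(-221 + L\right)}\right) = -1 - \frac{L}{5} + \frac{\frac{1}{55} + L}{5 \left(-221 + L\right)}$)
$\frac{g{\left(-206 \right)} - \frac{24115 - 14870}{3631 + 13989}}{93 \left(-43\right)} = \frac{\frac{60776 - 55 \left(-206\right)^{2} + 11935 \left(-206\right)}{275 \left(-221 - 206\right)} - \frac{24115 - 14870}{3631 + 13989}}{93 \left(-43\right)} = \frac{\frac{60776 - 2333980 - 2458610}{275 \left(-427\right)} - \frac{9245}{17620}}{-3999} = \left(\frac{1}{275} \left(- \frac{1}{427}\right) \left(60776 - 2333980 - 2458610\right) - 9245 \cdot \frac{1}{17620}\right) \left(- \frac{1}{3999}\right) = \left(\frac{1}{275} \left(- \frac{1}{427}\right) \left(-4731814\right) - \frac{1849}{3524}\right) \left(- \frac{1}{3999}\right) = \left(\frac{4731814}{117425} - \frac{1849}{3524}\right) \left(- \frac{1}{3999}\right) = \frac{16457793711}{413805700} \left(- \frac{1}{3999}\right) = - \frac{5485931237}{551602998100}$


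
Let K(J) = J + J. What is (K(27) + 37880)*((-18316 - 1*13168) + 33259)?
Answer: 67332850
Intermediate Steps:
K(J) = 2*J
(K(27) + 37880)*((-18316 - 1*13168) + 33259) = (2*27 + 37880)*((-18316 - 1*13168) + 33259) = (54 + 37880)*((-18316 - 13168) + 33259) = 37934*(-31484 + 33259) = 37934*1775 = 67332850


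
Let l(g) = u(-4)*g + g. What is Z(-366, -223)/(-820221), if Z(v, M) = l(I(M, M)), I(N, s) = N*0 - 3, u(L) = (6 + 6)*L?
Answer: -47/273407 ≈ -0.00017190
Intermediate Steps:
u(L) = 12*L
I(N, s) = -3 (I(N, s) = 0 - 3 = -3)
l(g) = -47*g (l(g) = (12*(-4))*g + g = -48*g + g = -47*g)
Z(v, M) = 141 (Z(v, M) = -47*(-3) = 141)
Z(-366, -223)/(-820221) = 141/(-820221) = 141*(-1/820221) = -47/273407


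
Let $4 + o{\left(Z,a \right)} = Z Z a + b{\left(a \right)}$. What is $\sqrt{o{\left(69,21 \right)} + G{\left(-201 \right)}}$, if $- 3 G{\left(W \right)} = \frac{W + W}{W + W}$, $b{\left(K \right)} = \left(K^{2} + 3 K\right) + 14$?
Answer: $\frac{2 \sqrt{226113}}{3} \approx 317.01$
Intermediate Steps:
$b{\left(K \right)} = 14 + K^{2} + 3 K$
$G{\left(W \right)} = - \frac{1}{3}$ ($G{\left(W \right)} = - \frac{\left(W + W\right) \frac{1}{W + W}}{3} = - \frac{2 W \frac{1}{2 W}}{3} = \left(- \frac{1}{3}\right) 1 = - \frac{1}{3}$)
$o{\left(Z,a \right)} = 10 + a^{2} + 3 a + a Z^{2}$ ($o{\left(Z,a \right)} = -4 + \left(Z Z a + \left(14 + a^{2} + 3 a\right)\right) = -4 + \left(Z^{2} a + \left(14 + a^{2} + 3 a\right)\right) = -4 + \left(a Z^{2} + \left(14 + a^{2} + 3 a\right)\right) = -4 + \left(14 + a^{2} + 3 a + a Z^{2}\right) = 10 + a^{2} + 3 a + a Z^{2}$)
$\sqrt{o{\left(69,21 \right)} + G{\left(-201 \right)}} = \sqrt{\left(10 + 21^{2} + 3 \cdot 21 + 21 \cdot 69^{2}\right) - \frac{1}{3}} = \sqrt{\left(10 + 441 + 63 + 21 \cdot 4761\right) - \frac{1}{3}} = \sqrt{\left(10 + 441 + 63 + 99981\right) - \frac{1}{3}} = \sqrt{100495 - \frac{1}{3}} = \sqrt{\frac{301484}{3}} = \frac{2 \sqrt{226113}}{3}$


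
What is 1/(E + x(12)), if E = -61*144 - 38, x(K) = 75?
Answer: -1/8747 ≈ -0.00011432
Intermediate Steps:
E = -8822 (E = -8784 - 38 = -8822)
1/(E + x(12)) = 1/(-8822 + 75) = 1/(-8747) = -1/8747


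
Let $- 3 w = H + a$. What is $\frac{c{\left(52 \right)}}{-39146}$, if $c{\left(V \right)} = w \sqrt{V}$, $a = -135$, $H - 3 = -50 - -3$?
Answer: $- \frac{179 \sqrt{13}}{58719} \approx -0.010991$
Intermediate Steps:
$H = -44$ ($H = 3 - 47 = -44$)
$w = \frac{179}{3}$ ($w = - \frac{-44 - 135}{3} = \left(- \frac{1}{3}\right) \left(-179\right) = \frac{179}{3} \approx 59.667$)
$c{\left(V \right)} = \frac{179 \sqrt{V}}{3}$
$\frac{c{\left(52 \right)}}{-39146} = \frac{\frac{179}{3} \sqrt{52}}{-39146} = \frac{179 \cdot 2 \sqrt{13}}{3} \left(- \frac{1}{39146}\right) = \frac{358 \sqrt{13}}{3} \left(- \frac{1}{39146}\right) = - \frac{179 \sqrt{13}}{58719}$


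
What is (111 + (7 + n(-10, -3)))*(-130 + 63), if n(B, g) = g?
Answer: -7705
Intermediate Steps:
(111 + (7 + n(-10, -3)))*(-130 + 63) = (111 + (7 - 3))*(-130 + 63) = (111 + 4)*(-67) = 115*(-67) = -7705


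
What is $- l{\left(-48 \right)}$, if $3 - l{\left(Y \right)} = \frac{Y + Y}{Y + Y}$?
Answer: $-2$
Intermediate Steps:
$l{\left(Y \right)} = 2$ ($l{\left(Y \right)} = 3 - \frac{Y + Y}{Y + Y} = 3 - \frac{2 Y}{2 Y} = 3 - 2 Y \frac{1}{2 Y} = 3 - 1 = 2$)
$- l{\left(-48 \right)} = \left(-1\right) 2 = -2$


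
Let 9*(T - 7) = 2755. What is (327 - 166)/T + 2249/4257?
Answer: 12506075/11996226 ≈ 1.0425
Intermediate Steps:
T = 2818/9 (T = 7 + (⅑)*2755 = 7 + 2755/9 = 2818/9 ≈ 313.11)
(327 - 166)/T + 2249/4257 = (327 - 166)/(2818/9) + 2249/4257 = 161*(9/2818) + 2249*(1/4257) = 1449/2818 + 2249/4257 = 12506075/11996226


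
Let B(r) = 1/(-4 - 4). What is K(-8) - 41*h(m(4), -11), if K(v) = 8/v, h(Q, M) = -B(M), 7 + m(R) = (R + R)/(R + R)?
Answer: -49/8 ≈ -6.1250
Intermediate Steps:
B(r) = -1/8 (B(r) = 1/(-8) = -1/8)
m(R) = -6 (m(R) = -7 + (R + R)/(R + R) = -7 + (2*R)/((2*R)) = -7 + (2*R)*(1/(2*R)) = -7 + 1 = -6)
h(Q, M) = 1/8 (h(Q, M) = -1*(-1/8) = 1/8)
K(-8) - 41*h(m(4), -11) = 8/(-8) - 41*1/8 = 8*(-1/8) - 41/8 = -1 - 41/8 = -49/8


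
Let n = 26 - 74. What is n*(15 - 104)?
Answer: 4272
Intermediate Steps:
n = -48
n*(15 - 104) = -48*(15 - 104) = -48*(-89) = 4272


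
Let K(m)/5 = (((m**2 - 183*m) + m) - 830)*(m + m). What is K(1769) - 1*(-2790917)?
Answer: 49651067287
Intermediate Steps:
K(m) = 10*m*(-830 + m**2 - 182*m) (K(m) = 5*((((m**2 - 183*m) + m) - 830)*(m + m)) = 5*(((m**2 - 182*m) - 830)*(2*m)) = 5*((-830 + m**2 - 182*m)*(2*m)) = 5*(2*m*(-830 + m**2 - 182*m)) = 10*m*(-830 + m**2 - 182*m))
K(1769) - 1*(-2790917) = 10*1769*(-830 + 1769**2 - 182*1769) - 1*(-2790917) = 10*1769*(-830 + 3129361 - 321958) + 2790917 = 10*1769*2806573 + 2790917 = 49648276370 + 2790917 = 49651067287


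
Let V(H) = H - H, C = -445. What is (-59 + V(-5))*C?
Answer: 26255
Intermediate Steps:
V(H) = 0
(-59 + V(-5))*C = (-59 + 0)*(-445) = -59*(-445) = 26255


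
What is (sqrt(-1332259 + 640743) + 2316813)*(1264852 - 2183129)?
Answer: -2127476091201 - 1836554*I*sqrt(172879) ≈ -2.1275e+12 - 7.6362e+8*I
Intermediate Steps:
(sqrt(-1332259 + 640743) + 2316813)*(1264852 - 2183129) = (sqrt(-691516) + 2316813)*(-918277) = (2*I*sqrt(172879) + 2316813)*(-918277) = (2316813 + 2*I*sqrt(172879))*(-918277) = -2127476091201 - 1836554*I*sqrt(172879)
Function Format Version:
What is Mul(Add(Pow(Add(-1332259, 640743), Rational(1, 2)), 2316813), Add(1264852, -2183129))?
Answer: Add(-2127476091201, Mul(-1836554, I, Pow(172879, Rational(1, 2)))) ≈ Add(-2.1275e+12, Mul(-7.6362e+8, I))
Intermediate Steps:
Mul(Add(Pow(Add(-1332259, 640743), Rational(1, 2)), 2316813), Add(1264852, -2183129)) = Mul(Add(Pow(-691516, Rational(1, 2)), 2316813), -918277) = Mul(Add(Mul(2, I, Pow(172879, Rational(1, 2))), 2316813), -918277) = Mul(Add(2316813, Mul(2, I, Pow(172879, Rational(1, 2)))), -918277) = Add(-2127476091201, Mul(-1836554, I, Pow(172879, Rational(1, 2))))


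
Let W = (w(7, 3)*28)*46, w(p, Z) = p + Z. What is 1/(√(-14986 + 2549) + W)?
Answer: 12880/165906837 - I*√12437/165906837 ≈ 7.7634e-5 - 6.7219e-7*I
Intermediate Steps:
w(p, Z) = Z + p
W = 12880 (W = ((3 + 7)*28)*46 = (10*28)*46 = 280*46 = 12880)
1/(√(-14986 + 2549) + W) = 1/(√(-14986 + 2549) + 12880) = 1/(√(-12437) + 12880) = 1/(I*√12437 + 12880) = 1/(12880 + I*√12437)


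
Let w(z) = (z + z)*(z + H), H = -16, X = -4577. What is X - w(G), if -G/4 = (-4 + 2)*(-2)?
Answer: -5601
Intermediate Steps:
G = -16 (G = -4*(-4 + 2)*(-2) = -(-8)*(-2) = -4*4 = -16)
w(z) = 2*z*(-16 + z) (w(z) = (z + z)*(z - 16) = (2*z)*(-16 + z) = 2*z*(-16 + z))
X - w(G) = -4577 - 2*(-16)*(-16 - 16) = -4577 - 2*(-16)*(-32) = -4577 - 1*1024 = -4577 - 1024 = -5601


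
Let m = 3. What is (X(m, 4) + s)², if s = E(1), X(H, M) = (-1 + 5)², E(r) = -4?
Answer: 144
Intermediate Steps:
X(H, M) = 16 (X(H, M) = 4² = 16)
s = -4
(X(m, 4) + s)² = (16 - 4)² = 12² = 144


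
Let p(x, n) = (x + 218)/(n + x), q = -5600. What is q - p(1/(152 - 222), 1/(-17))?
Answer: -227797/87 ≈ -2618.4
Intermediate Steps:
p(x, n) = (218 + x)/(n + x)
q - p(1/(152 - 222), 1/(-17)) = -5600 - (218 + 1/(152 - 222))/(1/(-17) + 1/(152 - 222)) = -5600 - (218 + 1/(-70))/(-1/17 + 1/(-70)) = -5600 - (218 - 1/70)/(-1/17 - 1/70) = -5600 - 15259/((-87/1190)*70) = -5600 - (-1190)*15259/(87*70) = -5600 - 1*(-259403/87) = -5600 + 259403/87 = -227797/87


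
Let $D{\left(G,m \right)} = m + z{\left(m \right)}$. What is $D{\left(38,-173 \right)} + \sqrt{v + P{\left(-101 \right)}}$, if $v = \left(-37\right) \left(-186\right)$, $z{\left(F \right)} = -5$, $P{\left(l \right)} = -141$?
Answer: $-178 + 3 \sqrt{749} \approx -95.896$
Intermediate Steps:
$v = 6882$
$D{\left(G,m \right)} = -5 + m$ ($D{\left(G,m \right)} = m - 5 = -5 + m$)
$D{\left(38,-173 \right)} + \sqrt{v + P{\left(-101 \right)}} = \left(-5 - 173\right) + \sqrt{6882 - 141} = -178 + \sqrt{6741} = -178 + 3 \sqrt{749}$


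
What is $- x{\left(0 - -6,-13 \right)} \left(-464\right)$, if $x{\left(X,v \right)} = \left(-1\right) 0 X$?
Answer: $0$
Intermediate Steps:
$x{\left(X,v \right)} = 0$ ($x{\left(X,v \right)} = 0 X = 0$)
$- x{\left(0 - -6,-13 \right)} \left(-464\right) = \left(-1\right) 0 \left(-464\right) = 0 \left(-464\right) = 0$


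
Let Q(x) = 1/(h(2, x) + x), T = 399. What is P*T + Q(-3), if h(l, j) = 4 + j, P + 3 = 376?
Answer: 297653/2 ≈ 1.4883e+5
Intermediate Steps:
P = 373 (P = -3 + 376 = 373)
Q(x) = 1/(4 + 2*x) (Q(x) = 1/((4 + x) + x) = 1/(4 + 2*x))
P*T + Q(-3) = 373*399 + 1/(2*(2 - 3)) = 148827 + (1/2)/(-1) = 148827 + (1/2)*(-1) = 148827 - 1/2 = 297653/2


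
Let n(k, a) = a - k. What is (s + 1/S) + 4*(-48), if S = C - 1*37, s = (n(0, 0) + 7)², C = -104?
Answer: -20164/141 ≈ -143.01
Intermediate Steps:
s = 49 (s = ((0 - 1*0) + 7)² = ((0 + 0) + 7)² = (0 + 7)² = 7² = 49)
S = -141 (S = -104 - 1*37 = -104 - 37 = -141)
(s + 1/S) + 4*(-48) = (49 + 1/(-141)) + 4*(-48) = (49 - 1/141) - 192 = 6908/141 - 192 = -20164/141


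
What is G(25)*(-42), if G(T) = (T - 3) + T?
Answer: -1974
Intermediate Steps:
G(T) = -3 + 2*T (G(T) = (-3 + T) + T = -3 + 2*T)
G(25)*(-42) = (-3 + 2*25)*(-42) = (-3 + 50)*(-42) = 47*(-42) = -1974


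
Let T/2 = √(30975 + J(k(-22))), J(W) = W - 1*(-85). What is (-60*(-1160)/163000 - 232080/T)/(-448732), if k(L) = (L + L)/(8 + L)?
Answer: -87/91429145 + 14505*√1522094/12196647943 ≈ 0.0014663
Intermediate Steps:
k(L) = 2*L/(8 + L) (k(L) = (2*L)/(8 + L) = 2*L/(8 + L))
J(W) = 85 + W (J(W) = W + 85 = 85 + W)
T = 2*√1522094/7 (T = 2*√(30975 + (85 + 2*(-22)/(8 - 22))) = 2*√(30975 + (85 + 2*(-22)/(-14))) = 2*√(30975 + (85 + 2*(-22)*(-1/14))) = 2*√(30975 + (85 + 22/7)) = 2*√(30975 + 617/7) = 2*√(217442/7) = 2*(√1522094/7) = 2*√1522094/7 ≈ 352.49)
(-60*(-1160)/163000 - 232080/T)/(-448732) = (-60*(-1160)/163000 - 232080*√1522094/434884)/(-448732) = (69600*(1/163000) - 58020*√1522094/108721)*(-1/448732) = (348/815 - 58020*√1522094/108721)*(-1/448732) = -87/91429145 + 14505*√1522094/12196647943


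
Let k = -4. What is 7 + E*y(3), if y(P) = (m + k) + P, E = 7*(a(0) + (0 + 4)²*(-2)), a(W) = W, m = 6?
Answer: -1113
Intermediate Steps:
E = -224 (E = 7*(0 + (0 + 4)²*(-2)) = 7*(0 + 4²*(-2)) = 7*(0 + 16*(-2)) = 7*(0 - 32) = 7*(-32) = -224)
y(P) = 2 + P (y(P) = (6 - 4) + P = 2 + P)
7 + E*y(3) = 7 - 224*(2 + 3) = 7 - 224*5 = 7 - 1120 = -1113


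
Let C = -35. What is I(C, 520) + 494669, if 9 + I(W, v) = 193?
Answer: 494853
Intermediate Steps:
I(W, v) = 184 (I(W, v) = -9 + 193 = 184)
I(C, 520) + 494669 = 184 + 494669 = 494853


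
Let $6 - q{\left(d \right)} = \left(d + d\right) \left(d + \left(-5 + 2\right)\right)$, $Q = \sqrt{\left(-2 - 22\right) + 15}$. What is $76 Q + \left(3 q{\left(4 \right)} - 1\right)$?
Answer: $-7 + 228 i \approx -7.0 + 228.0 i$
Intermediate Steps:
$Q = 3 i$ ($Q = \sqrt{-24 + 15} = \sqrt{-9} = 3 i \approx 3.0 i$)
$q{\left(d \right)} = 6 - 2 d \left(-3 + d\right)$ ($q{\left(d \right)} = 6 - \left(d + d\right) \left(d + \left(-5 + 2\right)\right) = 6 - 2 d \left(d - 3\right) = 6 - 2 d \left(-3 + d\right)$)
$76 Q + \left(3 q{\left(4 \right)} - 1\right) = 76 \cdot 3 i + \left(3 \left(6 - 2 \cdot 4^{2} + 6 \cdot 4\right) - 1\right) = 228 i + \left(3 \left(6 - 32 + 24\right) - 1\right) = 228 i + \left(3 \left(-2\right) - 1\right) = 228 i - 7 = -7 + 228 i$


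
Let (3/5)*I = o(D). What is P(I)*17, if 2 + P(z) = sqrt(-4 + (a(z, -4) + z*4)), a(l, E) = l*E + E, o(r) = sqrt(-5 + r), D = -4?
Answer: -34 + 34*I*sqrt(2) ≈ -34.0 + 48.083*I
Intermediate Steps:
I = 5*I (I = 5*sqrt(-5 - 4)/3 = 5*sqrt(-9)/3 = 5*(3*I)/3 = 5*I ≈ 5.0*I)
a(l, E) = E + E*l (a(l, E) = E*l + E = E + E*l)
P(z) = -2 + 2*I*sqrt(2) (P(z) = -2 + sqrt(-4 + (-4*(1 + z) + z*4)) = -2 + sqrt(-4 + ((-4 - 4*z) + 4*z)) = -2 + sqrt(-4 - 4) = -2 + sqrt(-8) = -2 + 2*I*sqrt(2))
P(I)*17 = (-2 + 2*I*sqrt(2))*17 = -34 + 34*I*sqrt(2)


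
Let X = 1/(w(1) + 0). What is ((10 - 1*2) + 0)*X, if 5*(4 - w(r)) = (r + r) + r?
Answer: 40/17 ≈ 2.3529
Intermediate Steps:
w(r) = 4 - 3*r/5 (w(r) = 4 - ((r + r) + r)/5 = 4 - (2*r + r)/5 = 4 - 3*r/5)
X = 5/17 (X = 1/((4 - ⅗*1) + 0) = 1/((4 - ⅗) + 0) = 1/(17/5 + 0) = 1/(17/5) = 5/17 ≈ 0.29412)
((10 - 1*2) + 0)*X = ((10 - 1*2) + 0)*(5/17) = ((10 - 2) + 0)*(5/17) = (8 + 0)*(5/17) = 8*(5/17) = 40/17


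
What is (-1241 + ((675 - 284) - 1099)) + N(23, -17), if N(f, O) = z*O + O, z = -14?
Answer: -1728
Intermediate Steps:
N(f, O) = -13*O (N(f, O) = -14*O + O = -13*O)
(-1241 + ((675 - 284) - 1099)) + N(23, -17) = (-1241 + ((675 - 284) - 1099)) - 13*(-17) = (-1241 + (391 - 1099)) + 221 = (-1241 - 708) + 221 = -1949 + 221 = -1728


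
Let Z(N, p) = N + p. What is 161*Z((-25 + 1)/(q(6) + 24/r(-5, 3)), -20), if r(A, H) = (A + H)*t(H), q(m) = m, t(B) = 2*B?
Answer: -4186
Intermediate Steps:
r(A, H) = 2*H*(A + H) (r(A, H) = (A + H)*(2*H) = 2*H*(A + H))
161*Z((-25 + 1)/(q(6) + 24/r(-5, 3)), -20) = 161*((-25 + 1)/(6 + 24/((2*3*(-5 + 3)))) - 20) = 161*(-24/(6 + 24/((2*3*(-2)))) - 20) = 161*(-24/(6 + 24/(-12)) - 20) = 161*(-24/(6 + 24*(-1/12)) - 20) = 161*(-24/(6 - 2) - 20) = 161*(-24/4 - 20) = 161*(-24*1/4 - 20) = 161*(-6 - 20) = 161*(-26) = -4186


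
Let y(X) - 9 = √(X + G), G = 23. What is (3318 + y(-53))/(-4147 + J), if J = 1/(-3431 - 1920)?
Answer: -5934259/7396866 - 5351*I*√30/22190598 ≈ -0.80227 - 0.0013208*I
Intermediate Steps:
y(X) = 9 + √(23 + X) (y(X) = 9 + √(X + 23) = 9 + √(23 + X))
J = -1/5351 (J = 1/(-5351) = -1/5351 ≈ -0.00018688)
(3318 + y(-53))/(-4147 + J) = (3318 + (9 + √(23 - 53)))/(-4147 - 1/5351) = (3318 + (9 + √(-30)))/(-22190598/5351) = (3318 + (9 + I*√30))*(-5351/22190598) = (3327 + I*√30)*(-5351/22190598) = -5934259/7396866 - 5351*I*√30/22190598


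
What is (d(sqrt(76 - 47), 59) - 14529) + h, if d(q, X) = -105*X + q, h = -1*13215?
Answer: -33939 + sqrt(29) ≈ -33934.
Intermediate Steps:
h = -13215
d(q, X) = q - 105*X
(d(sqrt(76 - 47), 59) - 14529) + h = ((sqrt(76 - 47) - 105*59) - 14529) - 13215 = ((sqrt(29) - 6195) - 14529) - 13215 = ((-6195 + sqrt(29)) - 14529) - 13215 = (-20724 + sqrt(29)) - 13215 = -33939 + sqrt(29)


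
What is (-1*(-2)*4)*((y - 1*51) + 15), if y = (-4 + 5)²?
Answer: -280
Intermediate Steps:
y = 1 (y = 1² = 1)
(-1*(-2)*4)*((y - 1*51) + 15) = (-1*(-2)*4)*((1 - 1*51) + 15) = (2*4)*((1 - 51) + 15) = 8*(-50 + 15) = 8*(-35) = -280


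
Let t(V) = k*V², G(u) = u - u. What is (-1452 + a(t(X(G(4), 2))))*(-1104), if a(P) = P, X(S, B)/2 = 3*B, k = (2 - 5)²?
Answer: 172224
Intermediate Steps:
G(u) = 0
k = 9 (k = (-3)² = 9)
X(S, B) = 6*B (X(S, B) = 2*(3*B) = 6*B)
t(V) = 9*V²
(-1452 + a(t(X(G(4), 2))))*(-1104) = (-1452 + 9*(6*2)²)*(-1104) = (-1452 + 9*12²)*(-1104) = (-1452 + 9*144)*(-1104) = (-1452 + 1296)*(-1104) = -156*(-1104) = 172224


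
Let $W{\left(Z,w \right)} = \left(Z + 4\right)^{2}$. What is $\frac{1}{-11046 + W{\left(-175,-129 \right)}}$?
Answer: $\frac{1}{18195} \approx 5.496 \cdot 10^{-5}$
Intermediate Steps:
$W{\left(Z,w \right)} = \left(4 + Z\right)^{2}$
$\frac{1}{-11046 + W{\left(-175,-129 \right)}} = \frac{1}{-11046 + \left(4 - 175\right)^{2}} = \frac{1}{-11046 + \left(-171\right)^{2}} = \frac{1}{-11046 + 29241} = \frac{1}{18195}$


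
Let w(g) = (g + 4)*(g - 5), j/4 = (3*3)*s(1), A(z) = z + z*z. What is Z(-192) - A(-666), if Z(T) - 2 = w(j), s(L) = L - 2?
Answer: -441576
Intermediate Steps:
s(L) = -2 + L
A(z) = z + z²
j = -36 (j = 4*((3*3)*(-2 + 1)) = 4*(9*(-1)) = 4*(-9) = -36)
w(g) = (-5 + g)*(4 + g) (w(g) = (4 + g)*(-5 + g) = (-5 + g)*(4 + g))
Z(T) = 1314 (Z(T) = 2 + (-20 + (-36)² - 1*(-36)) = 2 + (-20 + 1296 + 36) = 2 + 1312 = 1314)
Z(-192) - A(-666) = 1314 - (-666)*(1 - 666) = 1314 - (-666)*(-665) = 1314 - 1*442890 = 1314 - 442890 = -441576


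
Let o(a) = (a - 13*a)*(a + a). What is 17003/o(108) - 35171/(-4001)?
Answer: 9777600053/1120023936 ≈ 8.7298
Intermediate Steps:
o(a) = -24*a² (o(a) = (-12*a)*(2*a) = -24*a²)
17003/o(108) - 35171/(-4001) = 17003/((-24*108²)) - 35171/(-4001) = 17003/((-24*11664)) - 35171*(-1/4001) = 17003/(-279936) + 35171/4001 = 17003*(-1/279936) + 35171/4001 = -17003/279936 + 35171/4001 = 9777600053/1120023936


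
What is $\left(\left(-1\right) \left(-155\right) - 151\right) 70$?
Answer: $280$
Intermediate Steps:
$\left(\left(-1\right) \left(-155\right) - 151\right) 70 = \left(155 - 151\right) 70 = 4 \cdot 70 = 280$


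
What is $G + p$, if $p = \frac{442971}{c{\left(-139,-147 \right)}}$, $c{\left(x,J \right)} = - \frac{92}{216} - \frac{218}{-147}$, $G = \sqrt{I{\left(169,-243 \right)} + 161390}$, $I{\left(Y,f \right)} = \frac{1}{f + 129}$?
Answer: $\frac{1172101266}{2797} + \frac{\sqrt{2097424326}}{114} \approx 4.1946 \cdot 10^{5}$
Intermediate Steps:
$I{\left(Y,f \right)} = \frac{1}{129 + f}$
$G = \frac{\sqrt{2097424326}}{114}$ ($G = \sqrt{\frac{1}{129 - 243} + 161390} = \sqrt{\frac{1}{-114} + 161390} = \sqrt{- \frac{1}{114} + 161390} = \sqrt{\frac{18398459}{114}} = \frac{\sqrt{2097424326}}{114} \approx 401.73$)
$c{\left(x,J \right)} = \frac{2797}{2646}$ ($c{\left(x,J \right)} = \left(-92\right) \frac{1}{216} - - \frac{218}{147} = - \frac{23}{54} + \frac{218}{147} = \frac{2797}{2646}$)
$p = \frac{1172101266}{2797}$ ($p = \frac{442971}{\frac{2797}{2646}} = 442971 \cdot \frac{2646}{2797} = \frac{1172101266}{2797} \approx 4.1906 \cdot 10^{5}$)
$G + p = \frac{\sqrt{2097424326}}{114} + \frac{1172101266}{2797} = \frac{1172101266}{2797} + \frac{\sqrt{2097424326}}{114}$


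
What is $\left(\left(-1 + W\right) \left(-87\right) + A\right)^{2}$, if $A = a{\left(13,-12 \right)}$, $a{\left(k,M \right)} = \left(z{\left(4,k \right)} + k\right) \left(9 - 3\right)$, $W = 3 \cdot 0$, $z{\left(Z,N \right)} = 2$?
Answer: $31329$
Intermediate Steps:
$W = 0$
$a{\left(k,M \right)} = 12 + 6 k$ ($a{\left(k,M \right)} = \left(2 + k\right) \left(9 - 3\right) = \left(2 + k\right) 6 = 12 + 6 k$)
$A = 90$ ($A = 12 + 6 \cdot 13 = 12 + 78 = 90$)
$\left(\left(-1 + W\right) \left(-87\right) + A\right)^{2} = \left(\left(-1 + 0\right) \left(-87\right) + 90\right)^{2} = \left(\left(-1\right) \left(-87\right) + 90\right)^{2} = \left(87 + 90\right)^{2} = 177^{2} = 31329$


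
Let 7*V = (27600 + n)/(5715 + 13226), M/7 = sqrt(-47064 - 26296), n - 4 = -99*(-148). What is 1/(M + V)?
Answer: 350162267/3949456369912481 - 123055187983*I*sqrt(4585)/15797825479649924 ≈ 8.8661e-8 - 0.00052744*I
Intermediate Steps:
n = 14656 (n = 4 - 99*(-148) = 4 + 14652 = 14656)
M = 28*I*sqrt(4585) (M = 7*sqrt(-47064 - 26296) = 7*sqrt(-73360) = 7*(4*I*sqrt(4585)) = 28*I*sqrt(4585) ≈ 1896.0*I)
V = 42256/132587 (V = ((27600 + 14656)/(5715 + 13226))/7 = (42256/18941)/7 = (42256*(1/18941))/7 = (1/7)*(42256/18941) = 42256/132587 ≈ 0.31870)
1/(M + V) = 1/(28*I*sqrt(4585) + 42256/132587) = 1/(42256/132587 + 28*I*sqrt(4585))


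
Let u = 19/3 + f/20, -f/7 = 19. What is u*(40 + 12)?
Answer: -247/15 ≈ -16.467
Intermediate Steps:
f = -133 (f = -7*19 = -133)
u = -19/60 (u = 19/3 - 133/20 = -19/60 ≈ -0.31667)
u*(40 + 12) = -19*(40 + 12)/60 = -19/60*52 = -247/15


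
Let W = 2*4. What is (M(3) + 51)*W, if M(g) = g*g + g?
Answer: 504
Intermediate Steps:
W = 8
M(g) = g + g² (M(g) = g² + g = g + g²)
(M(3) + 51)*W = (3*(1 + 3) + 51)*8 = (3*4 + 51)*8 = (12 + 51)*8 = 63*8 = 504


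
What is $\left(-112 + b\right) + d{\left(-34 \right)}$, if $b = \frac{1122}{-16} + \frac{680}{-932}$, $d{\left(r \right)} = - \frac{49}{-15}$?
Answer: $- \frac{5021279}{27960} \approx -179.59$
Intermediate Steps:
$d{\left(r \right)} = \frac{49}{15}$ ($d{\left(r \right)} = \left(-49\right) \left(- \frac{1}{15}\right) = \frac{49}{15}$)
$b = - \frac{132073}{1864}$ ($b = 1122 \left(- \frac{1}{16}\right) + 680 \left(- \frac{1}{932}\right) = - \frac{561}{8} - \frac{170}{233} = - \frac{132073}{1864} \approx -70.855$)
$\left(-112 + b\right) + d{\left(-34 \right)} = \left(-112 - \frac{132073}{1864}\right) + \frac{49}{15} = - \frac{340841}{1864} + \frac{49}{15} = - \frac{5021279}{27960}$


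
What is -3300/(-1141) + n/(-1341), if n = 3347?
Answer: 606373/1530081 ≈ 0.39630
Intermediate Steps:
-3300/(-1141) + n/(-1341) = -3300/(-1141) + 3347/(-1341) = -3300*(-1/1141) + 3347*(-1/1341) = 3300/1141 - 3347/1341 = 606373/1530081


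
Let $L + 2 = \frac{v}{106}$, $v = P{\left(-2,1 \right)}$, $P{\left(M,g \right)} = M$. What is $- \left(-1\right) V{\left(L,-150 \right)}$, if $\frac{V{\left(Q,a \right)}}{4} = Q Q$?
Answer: $\frac{45796}{2809} \approx 16.303$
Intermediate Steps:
$v = -2$
$L = - \frac{107}{53}$ ($L = -2 - \frac{2}{106} = -2 - \frac{1}{53} = - \frac{107}{53} \approx -2.0189$)
$V{\left(Q,a \right)} = 4 Q^{2}$ ($V{\left(Q,a \right)} = 4 Q Q = 4 Q^{2}$)
$- \left(-1\right) V{\left(L,-150 \right)} = - \left(-1\right) 4 \left(- \frac{107}{53}\right)^{2} = - \left(-1\right) 4 \cdot \frac{11449}{2809} = - \frac{\left(-1\right) 45796}{2809} = \left(-1\right) \left(- \frac{45796}{2809}\right) = \frac{45796}{2809}$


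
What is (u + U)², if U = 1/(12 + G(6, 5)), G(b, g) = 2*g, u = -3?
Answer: 4225/484 ≈ 8.7293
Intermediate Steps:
U = 1/22 (U = 1/(12 + 2*5) = 1/(12 + 10) = 1/22 ≈ 0.045455)
(u + U)² = (-3 + 1/22)² = (-65/22)² = 4225/484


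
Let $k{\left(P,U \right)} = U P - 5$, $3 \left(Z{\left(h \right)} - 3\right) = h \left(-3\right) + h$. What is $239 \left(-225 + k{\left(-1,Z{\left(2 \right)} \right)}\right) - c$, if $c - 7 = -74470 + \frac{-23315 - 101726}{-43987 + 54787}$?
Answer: $\frac{206347441}{10800} \approx 19106.0$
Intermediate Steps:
$Z{\left(h \right)} = 3 - \frac{2 h}{3}$ ($Z{\left(h \right)} = 3 + \frac{h \left(-3\right) + h}{3} = 3 + \frac{- 3 h + h}{3} = 3 + \frac{\left(-2\right) h}{3} = 3 - \frac{2 h}{3}$)
$k{\left(P,U \right)} = -5 + P U$ ($k{\left(P,U \right)} = P U - 5 = -5 + P U$)
$c = - \frac{804325441}{10800}$ ($c = 7 - \left(74470 - \frac{-23315 - 101726}{-43987 + 54787}\right) = 7 - \left(74470 + \frac{125041}{10800}\right) = 7 - \frac{804401041}{10800} = - \frac{804325441}{10800} \approx -74475.0$)
$239 \left(-225 + k{\left(-1,Z{\left(2 \right)} \right)}\right) - c = 239 \left(-225 - \left(8 - \frac{4}{3}\right)\right) - - \frac{804325441}{10800} = 239 \left(-225 - \frac{20}{3}\right) + \frac{804325441}{10800} = 239 \left(- \frac{695}{3}\right) + \frac{804325441}{10800} = - \frac{166105}{3} + \frac{804325441}{10800} = \frac{206347441}{10800}$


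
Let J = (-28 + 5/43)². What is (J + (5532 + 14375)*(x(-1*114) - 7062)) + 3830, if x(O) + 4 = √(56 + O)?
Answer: -260077112567/1849 + 19907*I*√58 ≈ -1.4066e+8 + 1.5161e+5*I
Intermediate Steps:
x(O) = -4 + √(56 + O)
J = 1437601/1849 (J = (-28 + 5*(1/43))² = (-28 + 5/43)² = (-1199/43)² = 1437601/1849 ≈ 777.50)
(J + (5532 + 14375)*(x(-1*114) - 7062)) + 3830 = (1437601/1849 + (5532 + 14375)*((-4 + √(56 - 1*114)) - 7062)) + 3830 = (1437601/1849 + 19907*((-4 + √(56 - 114)) - 7062)) + 3830 = (1437601/1849 + 19907*((-4 + √(-58)) - 7062)) + 3830 = (1437601/1849 + 19907*((-4 + I*√58) - 7062)) + 3830 = (1437601/1849 + 19907*(-7066 + I*√58)) + 3830 = (1437601/1849 + (-140662862 + 19907*I*√58)) + 3830 = (-260084194237/1849 + 19907*I*√58) + 3830 = -260077112567/1849 + 19907*I*√58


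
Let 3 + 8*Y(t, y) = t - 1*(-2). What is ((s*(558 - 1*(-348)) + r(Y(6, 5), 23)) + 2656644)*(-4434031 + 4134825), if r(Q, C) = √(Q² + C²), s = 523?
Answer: -936658997292 - 149603*√33881/4 ≈ -9.3667e+11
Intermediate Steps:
Y(t, y) = -⅛ + t/8 (Y(t, y) = -3/8 + (t - 1*(-2))/8 = -3/8 + (t + 2)/8 = -3/8 + (2 + t)/8 = -3/8 + (¼ + t/8) = -⅛ + t/8)
r(Q, C) = √(C² + Q²)
((s*(558 - 1*(-348)) + r(Y(6, 5), 23)) + 2656644)*(-4434031 + 4134825) = ((523*(558 - 1*(-348)) + √(23² + (-⅛ + (⅛)*6)²)) + 2656644)*(-4434031 + 4134825) = ((523*(558 + 348) + √(529 + (-⅛ + ¾)²)) + 2656644)*(-299206) = ((523*906 + √(529 + (5/8)²)) + 2656644)*(-299206) = ((473838 + √(529 + 25/64)) + 2656644)*(-299206) = ((473838 + √(33881/64)) + 2656644)*(-299206) = ((473838 + √33881/8) + 2656644)*(-299206) = (3130482 + √33881/8)*(-299206) = -936658997292 - 149603*√33881/4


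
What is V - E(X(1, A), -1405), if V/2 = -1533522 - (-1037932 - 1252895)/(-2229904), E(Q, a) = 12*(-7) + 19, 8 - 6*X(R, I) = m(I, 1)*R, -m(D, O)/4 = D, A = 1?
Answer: -3419536660835/1114952 ≈ -3.0670e+6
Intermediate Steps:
m(D, O) = -4*D
X(R, I) = 4/3 + 2*I*R/3 (X(R, I) = 4/3 - (-4*I)*R/6 = 4/3 - (-2)*I*R/3 = 4/3 + 2*I*R/3)
E(Q, a) = -65 (E(Q, a) = -84 + 19 = -65)
V = -3419609132715/1114952 (V = 2*(-1533522 - (-1037932 - 1252895)/(-2229904)) = 2*(-1533522 - (-2290827)*(-1)/2229904) = 2*(-1533522 - 1*2290827/2229904) = 2*(-1533522 - 2290827/2229904) = 2*(-3419609132715/2229904) = -3419609132715/1114952 ≈ -3.0670e+6)
V - E(X(1, A), -1405) = -3419609132715/1114952 - 1*(-65) = -3419609132715/1114952 + 65 = -3419536660835/1114952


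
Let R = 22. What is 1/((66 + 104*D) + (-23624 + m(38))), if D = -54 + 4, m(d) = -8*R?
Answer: -1/28934 ≈ -3.4561e-5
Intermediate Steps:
m(d) = -176 (m(d) = -8*22 = -176)
D = -50
1/((66 + 104*D) + (-23624 + m(38))) = 1/((66 + 104*(-50)) + (-23624 - 176)) = 1/((66 - 5200) - 23800) = 1/(-5134 - 23800) = 1/(-28934) = -1/28934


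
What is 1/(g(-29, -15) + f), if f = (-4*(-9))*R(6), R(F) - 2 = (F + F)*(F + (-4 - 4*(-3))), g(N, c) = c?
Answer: 1/6105 ≈ 0.00016380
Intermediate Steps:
R(F) = 2 + 2*F*(8 + F) (R(F) = 2 + (F + F)*(F + (-4 - 4*(-3))) = 2 + (2*F)*(F + (-4 + 12)) = 2 + (2*F)*(F + 8) = 2 + (2*F)*(8 + F) = 2 + 2*F*(8 + F))
f = 6120 (f = (-4*(-9))*(2 + 2*6² + 16*6) = 36*(2 + 2*36 + 96) = 36*(2 + 72 + 96) = 36*170 = 6120)
1/(g(-29, -15) + f) = 1/(-15 + 6120) = 1/6105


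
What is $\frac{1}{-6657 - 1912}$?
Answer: $- \frac{1}{8569} \approx -0.0001167$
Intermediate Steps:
$\frac{1}{-6657 - 1912} = \frac{1}{-8569} = - \frac{1}{8569}$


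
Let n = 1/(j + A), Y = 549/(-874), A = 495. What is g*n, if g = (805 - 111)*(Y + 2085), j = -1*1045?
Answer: -632144127/240350 ≈ -2630.1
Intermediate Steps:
j = -1045
Y = -549/874 (Y = 549*(-1/874) = -549/874 ≈ -0.62815)
g = 632144127/437 (g = (805 - 111)*(-549/874 + 2085) = 694*(1821741/874) = 632144127/437 ≈ 1.4466e+6)
n = -1/550 (n = 1/(-1045 + 495) = 1/(-550) = -1/550 ≈ -0.0018182)
g*n = (632144127/437)*(-1/550) = -632144127/240350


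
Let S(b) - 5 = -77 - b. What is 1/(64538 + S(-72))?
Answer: 1/64538 ≈ 1.5495e-5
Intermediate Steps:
S(b) = -72 - b (S(b) = 5 + (-77 - b) = -72 - b)
1/(64538 + S(-72)) = 1/(64538 + (-72 - 1*(-72))) = 1/(64538 + (-72 + 72)) = 1/(64538 + 0) = 1/64538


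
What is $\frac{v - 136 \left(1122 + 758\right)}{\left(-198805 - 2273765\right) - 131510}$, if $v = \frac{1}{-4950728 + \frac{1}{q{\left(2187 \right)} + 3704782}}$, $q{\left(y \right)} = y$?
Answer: $\frac{109123006389082443}{1111408942730981360} \approx 0.098184$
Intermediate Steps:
$v = - \frac{3706969}{18352195223431}$ ($v = \frac{1}{-4950728 + \frac{1}{2187 + 3704782}} = \frac{1}{-4950728 + \frac{1}{3706969}} = \frac{1}{- \frac{18352195223431}{3706969}} = - \frac{3706969}{18352195223431} \approx -2.0199 \cdot 10^{-7}$)
$\frac{v - 136 \left(1122 + 758\right)}{\left(-198805 - 2273765\right) - 131510} = \frac{- \frac{3706969}{18352195223431} - 136 \left(1122 + 758\right)}{\left(-198805 - 2273765\right) - 131510} = \frac{- \frac{3706969}{18352195223431} - 255680}{\left(-198805 - 2273765\right) - 131510} = \frac{- \frac{3706969}{18352195223431} - 255680}{-2472570 - 131510} = - \frac{4692289274730545049}{18352195223431 \left(-2604080\right)} = \left(- \frac{4692289274730545049}{18352195223431}\right) \left(- \frac{1}{2604080}\right) = \frac{109123006389082443}{1111408942730981360}$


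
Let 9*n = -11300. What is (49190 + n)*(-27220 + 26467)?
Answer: -108283910/3 ≈ -3.6095e+7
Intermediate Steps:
n = -11300/9 (n = (⅑)*(-11300) = -11300/9 ≈ -1255.6)
(49190 + n)*(-27220 + 26467) = (49190 - 11300/9)*(-27220 + 26467) = (431410/9)*(-753) = -108283910/3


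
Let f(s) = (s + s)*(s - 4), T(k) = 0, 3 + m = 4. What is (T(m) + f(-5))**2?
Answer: 8100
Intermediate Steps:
m = 1 (m = -3 + 4 = 1)
f(s) = 2*s*(-4 + s) (f(s) = (2*s)*(-4 + s) = 2*s*(-4 + s))
(T(m) + f(-5))**2 = (0 + 2*(-5)*(-4 - 5))**2 = (0 + 2*(-5)*(-9))**2 = (0 + 90)**2 = 90**2 = 8100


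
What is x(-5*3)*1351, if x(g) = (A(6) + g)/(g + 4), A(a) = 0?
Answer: 20265/11 ≈ 1842.3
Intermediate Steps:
x(g) = g/(4 + g) (x(g) = (0 + g)/(g + 4) = g/(4 + g))
x(-5*3)*1351 = ((-5*3)/(4 - 5*3))*1351 = -15/(4 - 15)*1351 = -15/(-11)*1351 = -15*(-1/11)*1351 = (15/11)*1351 = 20265/11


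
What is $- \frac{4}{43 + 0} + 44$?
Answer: $\frac{1888}{43} \approx 43.907$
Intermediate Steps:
$- \frac{4}{43 + 0} + 44 = - \frac{4}{43} + 44 = \frac{1888}{43}$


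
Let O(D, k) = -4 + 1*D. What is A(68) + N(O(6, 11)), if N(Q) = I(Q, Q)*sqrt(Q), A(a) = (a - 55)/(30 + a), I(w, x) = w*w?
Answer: 13/98 + 4*sqrt(2) ≈ 5.7895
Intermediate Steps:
I(w, x) = w**2
A(a) = (-55 + a)/(30 + a)
O(D, k) = -4 + D
N(Q) = Q**(5/2) (N(Q) = Q**2*sqrt(Q) = Q**(5/2))
A(68) + N(O(6, 11)) = (-55 + 68)/(30 + 68) + (-4 + 6)**(5/2) = 13/98 + 2**(5/2) = (1/98)*13 + 4*sqrt(2) = 13/98 + 4*sqrt(2)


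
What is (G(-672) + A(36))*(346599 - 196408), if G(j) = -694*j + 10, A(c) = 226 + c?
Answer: 70085128240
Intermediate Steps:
G(j) = 10 - 694*j
(G(-672) + A(36))*(346599 - 196408) = ((10 - 694*(-672)) + (226 + 36))*(346599 - 196408) = ((10 + 466368) + 262)*150191 = (466378 + 262)*150191 = 466640*150191 = 70085128240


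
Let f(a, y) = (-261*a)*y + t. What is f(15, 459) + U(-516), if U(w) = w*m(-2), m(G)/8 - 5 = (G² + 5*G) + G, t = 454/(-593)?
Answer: -1058268847/593 ≈ -1.7846e+6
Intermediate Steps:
t = -454/593 (t = 454*(-1/593) = -454/593 ≈ -0.76560)
m(G) = 40 + 8*G² + 48*G (m(G) = 40 + 8*((G² + 5*G) + G) = 40 + 8*(G² + 6*G) = 40 + (8*G² + 48*G) = 40 + 8*G² + 48*G)
f(a, y) = -454/593 - 261*a*y (f(a, y) = (-261*a)*y - 454/593 = -261*a*y - 454/593 = -454/593 - 261*a*y)
U(w) = -24*w (U(w) = w*(40 + 8*(-2)² + 48*(-2)) = w*(40 + 8*4 - 96) = w*(40 + 32 - 96) = w*(-24) = -24*w)
f(15, 459) + U(-516) = (-454/593 - 261*15*459) - 24*(-516) = (-454/593 - 1796985) + 12384 = -1065612559/593 + 12384 = -1058268847/593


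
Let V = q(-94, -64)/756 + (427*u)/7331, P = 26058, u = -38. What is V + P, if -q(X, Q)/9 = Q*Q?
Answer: 4003807468/153951 ≈ 26007.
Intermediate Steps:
q(X, Q) = -9*Q² (q(X, Q) = -9*Q*Q = -9*Q²)
V = -7847690/153951 (V = -9*(-64)²/756 + (427*(-38))/7331 = -9*4096*(1/756) - 16226*1/7331 = -36864*1/756 - 16226/7331 = -1024/21 - 16226/7331 = -7847690/153951 ≈ -50.975)
V + P = -7847690/153951 + 26058 = 4003807468/153951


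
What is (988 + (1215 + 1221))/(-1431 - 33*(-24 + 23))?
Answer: -1712/699 ≈ -2.4492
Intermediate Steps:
(988 + (1215 + 1221))/(-1431 - 33*(-24 + 23)) = (988 + 2436)/(-1431 - 33*(-1)) = 3424/(-1431 + 33) = 3424/(-1398) = 3424*(-1/1398) = -1712/699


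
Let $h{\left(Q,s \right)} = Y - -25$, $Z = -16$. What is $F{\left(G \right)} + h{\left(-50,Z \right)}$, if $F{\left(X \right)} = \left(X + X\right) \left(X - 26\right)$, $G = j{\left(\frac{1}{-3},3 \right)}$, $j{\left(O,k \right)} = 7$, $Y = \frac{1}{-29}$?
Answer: $- \frac{6990}{29} \approx -241.03$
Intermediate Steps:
$Y = - \frac{1}{29} \approx -0.034483$
$h{\left(Q,s \right)} = \frac{724}{29}$ ($h{\left(Q,s \right)} = - \frac{1}{29} - -25 = - \frac{1}{29} + 25 = \frac{724}{29}$)
$G = 7$
$F{\left(X \right)} = 2 X \left(-26 + X\right)$
$F{\left(G \right)} + h{\left(-50,Z \right)} = 2 \cdot 7 \left(-26 + 7\right) + \frac{724}{29} = 2 \cdot 7 \left(-19\right) + \frac{724}{29} = -266 + \frac{724}{29} = - \frac{6990}{29}$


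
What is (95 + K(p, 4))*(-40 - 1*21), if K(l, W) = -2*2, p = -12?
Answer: -5551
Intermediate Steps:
K(l, W) = -4
(95 + K(p, 4))*(-40 - 1*21) = (95 - 4)*(-40 - 1*21) = 91*(-40 - 21) = 91*(-61) = -5551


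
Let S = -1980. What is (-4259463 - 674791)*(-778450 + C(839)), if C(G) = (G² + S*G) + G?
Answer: 8560486607140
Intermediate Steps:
C(G) = G² - 1979*G (C(G) = (G² - 1980*G) + G = G² - 1979*G)
(-4259463 - 674791)*(-778450 + C(839)) = (-4259463 - 674791)*(-778450 + 839*(-1979 + 839)) = -4934254*(-778450 + 839*(-1140)) = -4934254*(-778450 - 956460) = -4934254*(-1734910) = 8560486607140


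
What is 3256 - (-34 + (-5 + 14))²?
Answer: 2631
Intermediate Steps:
3256 - (-34 + (-5 + 14))² = 3256 - (-34 + 9)² = 3256 - 1*(-25)² = 3256 - 1*625 = 3256 - 625 = 2631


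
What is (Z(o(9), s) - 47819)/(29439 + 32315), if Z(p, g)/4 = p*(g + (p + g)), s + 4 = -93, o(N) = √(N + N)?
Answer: -6821/8822 - 1164*√2/30877 ≈ -0.82649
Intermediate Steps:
o(N) = √2*√N (o(N) = √(2*N) = √2*√N)
s = -97 (s = -4 - 93 = -97)
Z(p, g) = 4*p*(p + 2*g) (Z(p, g) = 4*(p*(g + (p + g))) = 4*(p*(g + (g + p))) = 4*(p*(p + 2*g)) = 4*p*(p + 2*g))
(Z(o(9), s) - 47819)/(29439 + 32315) = (4*(√2*√9)*(√2*√9 + 2*(-97)) - 47819)/(29439 + 32315) = (4*(√2*3)*(√2*3 - 194) - 47819)/61754 = (4*(3*√2)*(3*√2 - 194) - 47819)*(1/61754) = (4*(3*√2)*(-194 + 3*√2) - 47819)*(1/61754) = (12*√2*(-194 + 3*√2) - 47819)*(1/61754) = (-47819 + 12*√2*(-194 + 3*√2))*(1/61754) = -47819/61754 + 6*√2*(-194 + 3*√2)/30877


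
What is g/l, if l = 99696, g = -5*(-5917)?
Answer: 29585/99696 ≈ 0.29675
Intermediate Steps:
g = 29585
g/l = 29585/99696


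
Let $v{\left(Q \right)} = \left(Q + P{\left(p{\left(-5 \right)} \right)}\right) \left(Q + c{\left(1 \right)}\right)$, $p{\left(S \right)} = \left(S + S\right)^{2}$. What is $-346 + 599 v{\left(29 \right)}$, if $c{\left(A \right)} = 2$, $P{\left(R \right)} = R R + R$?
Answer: $188085055$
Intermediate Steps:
$p{\left(S \right)} = 4 S^{2}$ ($p{\left(S \right)} = \left(2 S\right)^{2} = 4 S^{2}$)
$P{\left(R \right)} = R + R^{2}$ ($P{\left(R \right)} = R^{2} + R = R + R^{2}$)
$v{\left(Q \right)} = \left(2 + Q\right) \left(10100 + Q\right)$ ($v{\left(Q \right)} = \left(Q + 4 \left(-5\right)^{2} \left(1 + 4 \left(-5\right)^{2}\right)\right) \left(Q + 2\right) = \left(Q + 4 \cdot 25 \left(1 + 4 \cdot 25\right)\right) \left(2 + Q\right) = \left(Q + 100 \left(1 + 100\right)\right) \left(2 + Q\right) = \left(Q + 100 \cdot 101\right) \left(2 + Q\right) = \left(Q + 10100\right) \left(2 + Q\right) = \left(10100 + Q\right) \left(2 + Q\right) = \left(2 + Q\right) \left(10100 + Q\right)$)
$-346 + 599 v{\left(29 \right)} = -346 + 599 \left(20200 + 29^{2} + 10102 \cdot 29\right) = -346 + 599 \left(20200 + 841 + 292958\right) = -346 + 599 \cdot 313999 = -346 + 188085401 = 188085055$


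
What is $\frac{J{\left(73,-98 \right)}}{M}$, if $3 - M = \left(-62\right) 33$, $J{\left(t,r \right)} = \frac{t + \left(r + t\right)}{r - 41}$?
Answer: $- \frac{16}{94937} \approx -0.00016853$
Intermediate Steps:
$J{\left(t,r \right)} = \frac{r + 2 t}{-41 + r}$
$M = 2049$ ($M = 3 - \left(-62\right) 33 = 3 - -2046 = 3 + 2046 = 2049$)
$\frac{J{\left(73,-98 \right)}}{M} = \frac{\frac{1}{-41 - 98} \left(-98 + 2 \cdot 73\right)}{2049} = \frac{-98 + 146}{-139} \cdot \frac{1}{2049} = \left(- \frac{1}{139}\right) 48 \cdot \frac{1}{2049} = \left(- \frac{48}{139}\right) \frac{1}{2049} = - \frac{16}{94937}$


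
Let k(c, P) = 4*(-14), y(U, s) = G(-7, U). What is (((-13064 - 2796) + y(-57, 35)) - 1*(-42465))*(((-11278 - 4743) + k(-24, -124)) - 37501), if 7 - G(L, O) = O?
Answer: -1428871682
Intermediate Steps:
G(L, O) = 7 - O
y(U, s) = 7 - U
k(c, P) = -56
(((-13064 - 2796) + y(-57, 35)) - 1*(-42465))*(((-11278 - 4743) + k(-24, -124)) - 37501) = (((-13064 - 2796) + (7 - 1*(-57))) - 1*(-42465))*(((-11278 - 4743) - 56) - 37501) = ((-15860 + (7 + 57)) + 42465)*((-16021 - 56) - 37501) = ((-15860 + 64) + 42465)*(-16077 - 37501) = (-15796 + 42465)*(-53578) = 26669*(-53578) = -1428871682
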